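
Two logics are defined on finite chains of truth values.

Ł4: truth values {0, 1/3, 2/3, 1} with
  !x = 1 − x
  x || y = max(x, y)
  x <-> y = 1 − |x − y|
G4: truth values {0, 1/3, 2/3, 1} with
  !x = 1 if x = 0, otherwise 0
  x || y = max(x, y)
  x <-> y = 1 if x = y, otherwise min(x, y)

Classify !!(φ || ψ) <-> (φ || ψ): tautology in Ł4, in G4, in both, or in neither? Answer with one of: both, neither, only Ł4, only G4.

In Ł4: every assignment gives 1 — tautology.
In G4: at φ = 0, ψ = 1/3 the value is 1/3 — not a tautology.

only Ł4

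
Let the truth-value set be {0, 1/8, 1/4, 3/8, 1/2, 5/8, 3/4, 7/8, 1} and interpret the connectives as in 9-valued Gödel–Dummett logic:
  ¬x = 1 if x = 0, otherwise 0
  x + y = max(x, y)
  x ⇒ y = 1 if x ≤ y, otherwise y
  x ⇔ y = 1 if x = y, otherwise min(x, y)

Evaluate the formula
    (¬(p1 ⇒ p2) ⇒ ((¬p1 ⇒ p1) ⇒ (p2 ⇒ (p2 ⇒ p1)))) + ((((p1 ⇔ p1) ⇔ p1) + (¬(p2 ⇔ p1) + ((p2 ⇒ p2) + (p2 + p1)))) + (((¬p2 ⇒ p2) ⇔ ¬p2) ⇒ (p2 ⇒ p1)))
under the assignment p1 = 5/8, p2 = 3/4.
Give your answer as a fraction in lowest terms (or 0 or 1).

p1 ⇒ p2 = 5/8 ⇒ 3/4 = 1
¬(p1 ⇒ p2) = ¬1 = 0
¬p1 = ¬5/8 = 0
¬p1 ⇒ p1 = 0 ⇒ 5/8 = 1
p2 ⇒ p1 = 3/4 ⇒ 5/8 = 5/8
p2 ⇒ (p2 ⇒ p1) = 3/4 ⇒ 5/8 = 5/8
(¬p1 ⇒ p1) ⇒ (p2 ⇒ (p2 ⇒ p1)) = 1 ⇒ 5/8 = 5/8
¬(p1 ⇒ p2) ⇒ ((¬p1 ⇒ p1) ⇒ (p2 ⇒ (p2 ⇒ p1))) = 0 ⇒ 5/8 = 1
p1 ⇔ p1 = 5/8 ⇔ 5/8 = 1
(p1 ⇔ p1) ⇔ p1 = 1 ⇔ 5/8 = 5/8
p2 ⇔ p1 = 3/4 ⇔ 5/8 = 5/8
¬(p2 ⇔ p1) = ¬5/8 = 0
p2 ⇒ p2 = 3/4 ⇒ 3/4 = 1
p2 + p1 = 3/4 + 5/8 = 3/4
(p2 ⇒ p2) + (p2 + p1) = 1 + 3/4 = 1
¬(p2 ⇔ p1) + ((p2 ⇒ p2) + (p2 + p1)) = 0 + 1 = 1
((p1 ⇔ p1) ⇔ p1) + (¬(p2 ⇔ p1) + ((p2 ⇒ p2) + (p2 + p1))) = 5/8 + 1 = 1
¬p2 = ¬3/4 = 0
¬p2 ⇒ p2 = 0 ⇒ 3/4 = 1
¬p2 = ¬3/4 = 0
(¬p2 ⇒ p2) ⇔ ¬p2 = 1 ⇔ 0 = 0
p2 ⇒ p1 = 3/4 ⇒ 5/8 = 5/8
((¬p2 ⇒ p2) ⇔ ¬p2) ⇒ (p2 ⇒ p1) = 0 ⇒ 5/8 = 1
(((p1 ⇔ p1) ⇔ p1) + (¬(p2 ⇔ p1) + ((p2 ⇒ p2) + (p2 + p1)))) + (((¬p2 ⇒ p2) ⇔ ¬p2) ⇒ (p2 ⇒ p1)) = 1 + 1 = 1
(¬(p1 ⇒ p2) ⇒ ((¬p1 ⇒ p1) ⇒ (p2 ⇒ (p2 ⇒ p1)))) + ((((p1 ⇔ p1) ⇔ p1) + (¬(p2 ⇔ p1) + ((p2 ⇒ p2) + (p2 + p1)))) + (((¬p2 ⇒ p2) ⇔ ¬p2) ⇒ (p2 ⇒ p1))) = 1 + 1 = 1

1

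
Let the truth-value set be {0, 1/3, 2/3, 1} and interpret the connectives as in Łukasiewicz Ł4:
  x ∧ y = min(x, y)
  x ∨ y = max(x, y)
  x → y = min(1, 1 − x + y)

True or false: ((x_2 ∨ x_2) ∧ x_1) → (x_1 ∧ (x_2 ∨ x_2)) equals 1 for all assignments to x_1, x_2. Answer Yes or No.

x_1 = 0, x_2 = 0 ↦ 1
x_1 = 0, x_2 = 1/3 ↦ 1
x_1 = 0, x_2 = 2/3 ↦ 1
x_1 = 0, x_2 = 1 ↦ 1
x_1 = 1/3, x_2 = 0 ↦ 1
x_1 = 1/3, x_2 = 1/3 ↦ 1
x_1 = 1/3, x_2 = 2/3 ↦ 1
x_1 = 1/3, x_2 = 1 ↦ 1
x_1 = 2/3, x_2 = 0 ↦ 1
x_1 = 2/3, x_2 = 1/3 ↦ 1
x_1 = 2/3, x_2 = 2/3 ↦ 1
x_1 = 2/3, x_2 = 1 ↦ 1
x_1 = 1, x_2 = 0 ↦ 1
x_1 = 1, x_2 = 1/3 ↦ 1
x_1 = 1, x_2 = 2/3 ↦ 1
x_1 = 1, x_2 = 1 ↦ 1
Every assignment gives a value ≥ 1.

Yes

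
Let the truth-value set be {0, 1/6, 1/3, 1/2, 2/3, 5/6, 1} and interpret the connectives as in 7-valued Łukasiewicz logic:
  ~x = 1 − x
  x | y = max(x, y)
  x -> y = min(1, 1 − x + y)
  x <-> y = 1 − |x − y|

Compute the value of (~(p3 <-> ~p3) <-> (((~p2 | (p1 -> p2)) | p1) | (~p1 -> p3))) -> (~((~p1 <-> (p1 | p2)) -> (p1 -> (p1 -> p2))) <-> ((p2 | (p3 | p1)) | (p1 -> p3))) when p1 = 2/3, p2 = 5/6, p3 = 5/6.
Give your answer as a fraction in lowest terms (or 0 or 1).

~p3 = ~5/6 = 1/6
p3 <-> ~p3 = 5/6 <-> 1/6 = 1/3
~(p3 <-> ~p3) = ~1/3 = 2/3
~p2 = ~5/6 = 1/6
p1 -> p2 = 2/3 -> 5/6 = 1
~p2 | (p1 -> p2) = 1/6 | 1 = 1
(~p2 | (p1 -> p2)) | p1 = 1 | 2/3 = 1
~p1 = ~2/3 = 1/3
~p1 -> p3 = 1/3 -> 5/6 = 1
((~p2 | (p1 -> p2)) | p1) | (~p1 -> p3) = 1 | 1 = 1
~(p3 <-> ~p3) <-> (((~p2 | (p1 -> p2)) | p1) | (~p1 -> p3)) = 2/3 <-> 1 = 2/3
~p1 = ~2/3 = 1/3
p1 | p2 = 2/3 | 5/6 = 5/6
~p1 <-> (p1 | p2) = 1/3 <-> 5/6 = 1/2
p1 -> p2 = 2/3 -> 5/6 = 1
p1 -> (p1 -> p2) = 2/3 -> 1 = 1
(~p1 <-> (p1 | p2)) -> (p1 -> (p1 -> p2)) = 1/2 -> 1 = 1
~((~p1 <-> (p1 | p2)) -> (p1 -> (p1 -> p2))) = ~1 = 0
p3 | p1 = 5/6 | 2/3 = 5/6
p2 | (p3 | p1) = 5/6 | 5/6 = 5/6
p1 -> p3 = 2/3 -> 5/6 = 1
(p2 | (p3 | p1)) | (p1 -> p3) = 5/6 | 1 = 1
~((~p1 <-> (p1 | p2)) -> (p1 -> (p1 -> p2))) <-> ((p2 | (p3 | p1)) | (p1 -> p3)) = 0 <-> 1 = 0
(~(p3 <-> ~p3) <-> (((~p2 | (p1 -> p2)) | p1) | (~p1 -> p3))) -> (~((~p1 <-> (p1 | p2)) -> (p1 -> (p1 -> p2))) <-> ((p2 | (p3 | p1)) | (p1 -> p3))) = 2/3 -> 0 = 1/3

1/3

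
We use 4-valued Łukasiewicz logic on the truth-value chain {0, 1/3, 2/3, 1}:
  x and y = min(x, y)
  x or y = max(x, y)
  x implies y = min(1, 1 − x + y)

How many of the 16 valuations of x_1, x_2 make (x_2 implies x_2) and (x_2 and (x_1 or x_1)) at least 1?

1

x_1 = 0, x_2 = 0 ↦ 0  <
x_1 = 0, x_2 = 1/3 ↦ 0  <
x_1 = 0, x_2 = 2/3 ↦ 0  <
x_1 = 0, x_2 = 1 ↦ 0  <
x_1 = 1/3, x_2 = 0 ↦ 0  <
x_1 = 1/3, x_2 = 1/3 ↦ 1/3  <
x_1 = 1/3, x_2 = 2/3 ↦ 1/3  <
x_1 = 1/3, x_2 = 1 ↦ 1/3  <
x_1 = 2/3, x_2 = 0 ↦ 0  <
x_1 = 2/3, x_2 = 1/3 ↦ 1/3  <
x_1 = 2/3, x_2 = 2/3 ↦ 2/3  <
x_1 = 2/3, x_2 = 1 ↦ 2/3  <
x_1 = 1, x_2 = 0 ↦ 0  <
x_1 = 1, x_2 = 1/3 ↦ 1/3  <
x_1 = 1, x_2 = 2/3 ↦ 2/3  <
x_1 = 1, x_2 = 1 ↦ 1  ≥
So 1 of the 16 assignments meets the threshold.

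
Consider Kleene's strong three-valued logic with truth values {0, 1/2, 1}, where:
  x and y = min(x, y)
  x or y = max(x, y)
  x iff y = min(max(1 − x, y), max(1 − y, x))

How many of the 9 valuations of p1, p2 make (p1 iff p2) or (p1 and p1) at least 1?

4

p1 = 0, p2 = 0 ↦ 1  ≥
p1 = 0, p2 = 1/2 ↦ 1/2  <
p1 = 0, p2 = 1 ↦ 0  <
p1 = 1/2, p2 = 0 ↦ 1/2  <
p1 = 1/2, p2 = 1/2 ↦ 1/2  <
p1 = 1/2, p2 = 1 ↦ 1/2  <
p1 = 1, p2 = 0 ↦ 1  ≥
p1 = 1, p2 = 1/2 ↦ 1  ≥
p1 = 1, p2 = 1 ↦ 1  ≥
So 4 of the 9 assignments meet the threshold.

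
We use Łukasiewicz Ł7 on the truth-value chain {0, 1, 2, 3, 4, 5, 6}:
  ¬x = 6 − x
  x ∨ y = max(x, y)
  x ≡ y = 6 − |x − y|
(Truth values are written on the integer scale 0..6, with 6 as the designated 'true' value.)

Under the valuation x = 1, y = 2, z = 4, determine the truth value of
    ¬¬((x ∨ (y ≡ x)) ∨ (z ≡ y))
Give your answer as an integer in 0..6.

y ≡ x = 2 ≡ 1 = 5
x ∨ (y ≡ x) = 1 ∨ 5 = 5
z ≡ y = 4 ≡ 2 = 4
(x ∨ (y ≡ x)) ∨ (z ≡ y) = 5 ∨ 4 = 5
¬((x ∨ (y ≡ x)) ∨ (z ≡ y)) = ¬5 = 1
¬¬((x ∨ (y ≡ x)) ∨ (z ≡ y)) = ¬1 = 5

5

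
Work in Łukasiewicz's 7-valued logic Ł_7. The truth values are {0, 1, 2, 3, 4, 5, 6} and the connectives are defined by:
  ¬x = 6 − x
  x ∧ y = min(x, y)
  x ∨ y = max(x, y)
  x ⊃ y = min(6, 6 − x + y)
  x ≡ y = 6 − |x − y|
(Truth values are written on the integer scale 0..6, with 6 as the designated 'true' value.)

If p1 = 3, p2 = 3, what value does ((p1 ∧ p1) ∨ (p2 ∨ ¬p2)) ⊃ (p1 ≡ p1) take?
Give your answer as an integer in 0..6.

p1 ∧ p1 = 3 ∧ 3 = 3
¬p2 = ¬3 = 3
p2 ∨ ¬p2 = 3 ∨ 3 = 3
(p1 ∧ p1) ∨ (p2 ∨ ¬p2) = 3 ∨ 3 = 3
p1 ≡ p1 = 3 ≡ 3 = 6
((p1 ∧ p1) ∨ (p2 ∨ ¬p2)) ⊃ (p1 ≡ p1) = 3 ⊃ 6 = 6

6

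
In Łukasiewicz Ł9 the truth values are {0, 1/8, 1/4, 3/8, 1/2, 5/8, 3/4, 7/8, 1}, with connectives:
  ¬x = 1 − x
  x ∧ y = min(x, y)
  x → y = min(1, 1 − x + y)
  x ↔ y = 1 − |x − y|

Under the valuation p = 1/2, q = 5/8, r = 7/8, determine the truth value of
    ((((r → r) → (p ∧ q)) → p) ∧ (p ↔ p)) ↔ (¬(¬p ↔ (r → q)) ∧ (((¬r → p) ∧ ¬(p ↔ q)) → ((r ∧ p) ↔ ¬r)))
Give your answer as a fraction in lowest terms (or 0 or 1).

1/4

r → r = 7/8 → 7/8 = 1
p ∧ q = 1/2 ∧ 5/8 = 1/2
(r → r) → (p ∧ q) = 1 → 1/2 = 1/2
((r → r) → (p ∧ q)) → p = 1/2 → 1/2 = 1
p ↔ p = 1/2 ↔ 1/2 = 1
(((r → r) → (p ∧ q)) → p) ∧ (p ↔ p) = 1 ∧ 1 = 1
¬p = ¬1/2 = 1/2
r → q = 7/8 → 5/8 = 3/4
¬p ↔ (r → q) = 1/2 ↔ 3/4 = 3/4
¬(¬p ↔ (r → q)) = ¬3/4 = 1/4
¬r = ¬7/8 = 1/8
¬r → p = 1/8 → 1/2 = 1
p ↔ q = 1/2 ↔ 5/8 = 7/8
¬(p ↔ q) = ¬7/8 = 1/8
(¬r → p) ∧ ¬(p ↔ q) = 1 ∧ 1/8 = 1/8
r ∧ p = 7/8 ∧ 1/2 = 1/2
¬r = ¬7/8 = 1/8
(r ∧ p) ↔ ¬r = 1/2 ↔ 1/8 = 5/8
((¬r → p) ∧ ¬(p ↔ q)) → ((r ∧ p) ↔ ¬r) = 1/8 → 5/8 = 1
¬(¬p ↔ (r → q)) ∧ (((¬r → p) ∧ ¬(p ↔ q)) → ((r ∧ p) ↔ ¬r)) = 1/4 ∧ 1 = 1/4
((((r → r) → (p ∧ q)) → p) ∧ (p ↔ p)) ↔ (¬(¬p ↔ (r → q)) ∧ (((¬r → p) ∧ ¬(p ↔ q)) → ((r ∧ p) ↔ ¬r))) = 1 ↔ 1/4 = 1/4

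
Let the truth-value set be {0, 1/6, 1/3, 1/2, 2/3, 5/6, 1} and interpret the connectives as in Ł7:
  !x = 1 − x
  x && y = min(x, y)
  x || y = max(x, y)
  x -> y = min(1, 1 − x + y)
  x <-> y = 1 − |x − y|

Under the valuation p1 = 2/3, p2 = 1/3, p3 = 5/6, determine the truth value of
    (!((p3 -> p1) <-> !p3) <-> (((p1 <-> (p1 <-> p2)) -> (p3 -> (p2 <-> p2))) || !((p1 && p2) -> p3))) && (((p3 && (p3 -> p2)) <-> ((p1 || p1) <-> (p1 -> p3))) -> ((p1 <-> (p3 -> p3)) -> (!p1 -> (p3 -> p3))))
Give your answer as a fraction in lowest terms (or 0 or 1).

2/3

p3 -> p1 = 5/6 -> 2/3 = 5/6
!p3 = !5/6 = 1/6
(p3 -> p1) <-> !p3 = 5/6 <-> 1/6 = 1/3
!((p3 -> p1) <-> !p3) = !1/3 = 2/3
p1 <-> p2 = 2/3 <-> 1/3 = 2/3
p1 <-> (p1 <-> p2) = 2/3 <-> 2/3 = 1
p2 <-> p2 = 1/3 <-> 1/3 = 1
p3 -> (p2 <-> p2) = 5/6 -> 1 = 1
(p1 <-> (p1 <-> p2)) -> (p3 -> (p2 <-> p2)) = 1 -> 1 = 1
p1 && p2 = 2/3 && 1/3 = 1/3
(p1 && p2) -> p3 = 1/3 -> 5/6 = 1
!((p1 && p2) -> p3) = !1 = 0
((p1 <-> (p1 <-> p2)) -> (p3 -> (p2 <-> p2))) || !((p1 && p2) -> p3) = 1 || 0 = 1
!((p3 -> p1) <-> !p3) <-> (((p1 <-> (p1 <-> p2)) -> (p3 -> (p2 <-> p2))) || !((p1 && p2) -> p3)) = 2/3 <-> 1 = 2/3
p3 -> p2 = 5/6 -> 1/3 = 1/2
p3 && (p3 -> p2) = 5/6 && 1/2 = 1/2
p1 || p1 = 2/3 || 2/3 = 2/3
p1 -> p3 = 2/3 -> 5/6 = 1
(p1 || p1) <-> (p1 -> p3) = 2/3 <-> 1 = 2/3
(p3 && (p3 -> p2)) <-> ((p1 || p1) <-> (p1 -> p3)) = 1/2 <-> 2/3 = 5/6
p3 -> p3 = 5/6 -> 5/6 = 1
p1 <-> (p3 -> p3) = 2/3 <-> 1 = 2/3
!p1 = !2/3 = 1/3
p3 -> p3 = 5/6 -> 5/6 = 1
!p1 -> (p3 -> p3) = 1/3 -> 1 = 1
(p1 <-> (p3 -> p3)) -> (!p1 -> (p3 -> p3)) = 2/3 -> 1 = 1
((p3 && (p3 -> p2)) <-> ((p1 || p1) <-> (p1 -> p3))) -> ((p1 <-> (p3 -> p3)) -> (!p1 -> (p3 -> p3))) = 5/6 -> 1 = 1
(!((p3 -> p1) <-> !p3) <-> (((p1 <-> (p1 <-> p2)) -> (p3 -> (p2 <-> p2))) || !((p1 && p2) -> p3))) && (((p3 && (p3 -> p2)) <-> ((p1 || p1) <-> (p1 -> p3))) -> ((p1 <-> (p3 -> p3)) -> (!p1 -> (p3 -> p3)))) = 2/3 && 1 = 2/3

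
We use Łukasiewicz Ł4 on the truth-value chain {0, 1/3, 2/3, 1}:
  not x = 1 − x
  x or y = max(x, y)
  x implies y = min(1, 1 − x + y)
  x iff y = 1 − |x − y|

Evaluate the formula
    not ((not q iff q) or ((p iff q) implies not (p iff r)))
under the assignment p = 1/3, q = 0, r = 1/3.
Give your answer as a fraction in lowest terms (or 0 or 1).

not q = not 0 = 1
not q iff q = 1 iff 0 = 0
p iff q = 1/3 iff 0 = 2/3
p iff r = 1/3 iff 1/3 = 1
not (p iff r) = not 1 = 0
(p iff q) implies not (p iff r) = 2/3 implies 0 = 1/3
(not q iff q) or ((p iff q) implies not (p iff r)) = 0 or 1/3 = 1/3
not ((not q iff q) or ((p iff q) implies not (p iff r))) = not 1/3 = 2/3

2/3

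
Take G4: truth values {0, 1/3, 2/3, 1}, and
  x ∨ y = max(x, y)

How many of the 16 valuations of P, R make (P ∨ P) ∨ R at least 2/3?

12

P = 0, R = 0 ↦ 0  <
P = 0, R = 1/3 ↦ 1/3  <
P = 0, R = 2/3 ↦ 2/3  ≥
P = 0, R = 1 ↦ 1  ≥
P = 1/3, R = 0 ↦ 1/3  <
P = 1/3, R = 1/3 ↦ 1/3  <
P = 1/3, R = 2/3 ↦ 2/3  ≥
P = 1/3, R = 1 ↦ 1  ≥
P = 2/3, R = 0 ↦ 2/3  ≥
P = 2/3, R = 1/3 ↦ 2/3  ≥
P = 2/3, R = 2/3 ↦ 2/3  ≥
P = 2/3, R = 1 ↦ 1  ≥
P = 1, R = 0 ↦ 1  ≥
P = 1, R = 1/3 ↦ 1  ≥
P = 1, R = 2/3 ↦ 1  ≥
P = 1, R = 1 ↦ 1  ≥
So 12 of the 16 assignments meet the threshold.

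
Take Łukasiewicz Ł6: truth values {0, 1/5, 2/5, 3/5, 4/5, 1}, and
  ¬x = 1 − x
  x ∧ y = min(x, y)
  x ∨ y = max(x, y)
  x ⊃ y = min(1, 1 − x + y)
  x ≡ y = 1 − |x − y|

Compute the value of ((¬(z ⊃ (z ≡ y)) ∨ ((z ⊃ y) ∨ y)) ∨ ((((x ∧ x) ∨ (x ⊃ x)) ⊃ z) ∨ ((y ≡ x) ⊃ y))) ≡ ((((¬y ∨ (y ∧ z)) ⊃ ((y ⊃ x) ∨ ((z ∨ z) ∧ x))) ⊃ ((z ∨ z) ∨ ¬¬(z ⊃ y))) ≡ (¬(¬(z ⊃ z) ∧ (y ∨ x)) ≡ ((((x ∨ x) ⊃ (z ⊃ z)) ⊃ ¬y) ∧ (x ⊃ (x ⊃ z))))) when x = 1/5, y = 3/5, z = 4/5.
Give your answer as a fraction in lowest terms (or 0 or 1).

3/5

z ≡ y = 4/5 ≡ 3/5 = 4/5
z ⊃ (z ≡ y) = 4/5 ⊃ 4/5 = 1
¬(z ⊃ (z ≡ y)) = ¬1 = 0
z ⊃ y = 4/5 ⊃ 3/5 = 4/5
(z ⊃ y) ∨ y = 4/5 ∨ 3/5 = 4/5
¬(z ⊃ (z ≡ y)) ∨ ((z ⊃ y) ∨ y) = 0 ∨ 4/5 = 4/5
x ∧ x = 1/5 ∧ 1/5 = 1/5
x ⊃ x = 1/5 ⊃ 1/5 = 1
(x ∧ x) ∨ (x ⊃ x) = 1/5 ∨ 1 = 1
((x ∧ x) ∨ (x ⊃ x)) ⊃ z = 1 ⊃ 4/5 = 4/5
y ≡ x = 3/5 ≡ 1/5 = 3/5
(y ≡ x) ⊃ y = 3/5 ⊃ 3/5 = 1
(((x ∧ x) ∨ (x ⊃ x)) ⊃ z) ∨ ((y ≡ x) ⊃ y) = 4/5 ∨ 1 = 1
(¬(z ⊃ (z ≡ y)) ∨ ((z ⊃ y) ∨ y)) ∨ ((((x ∧ x) ∨ (x ⊃ x)) ⊃ z) ∨ ((y ≡ x) ⊃ y)) = 4/5 ∨ 1 = 1
¬y = ¬3/5 = 2/5
y ∧ z = 3/5 ∧ 4/5 = 3/5
¬y ∨ (y ∧ z) = 2/5 ∨ 3/5 = 3/5
y ⊃ x = 3/5 ⊃ 1/5 = 3/5
z ∨ z = 4/5 ∨ 4/5 = 4/5
(z ∨ z) ∧ x = 4/5 ∧ 1/5 = 1/5
(y ⊃ x) ∨ ((z ∨ z) ∧ x) = 3/5 ∨ 1/5 = 3/5
(¬y ∨ (y ∧ z)) ⊃ ((y ⊃ x) ∨ ((z ∨ z) ∧ x)) = 3/5 ⊃ 3/5 = 1
z ∨ z = 4/5 ∨ 4/5 = 4/5
z ⊃ y = 4/5 ⊃ 3/5 = 4/5
¬(z ⊃ y) = ¬4/5 = 1/5
¬¬(z ⊃ y) = ¬1/5 = 4/5
(z ∨ z) ∨ ¬¬(z ⊃ y) = 4/5 ∨ 4/5 = 4/5
((¬y ∨ (y ∧ z)) ⊃ ((y ⊃ x) ∨ ((z ∨ z) ∧ x))) ⊃ ((z ∨ z) ∨ ¬¬(z ⊃ y)) = 1 ⊃ 4/5 = 4/5
z ⊃ z = 4/5 ⊃ 4/5 = 1
¬(z ⊃ z) = ¬1 = 0
y ∨ x = 3/5 ∨ 1/5 = 3/5
¬(z ⊃ z) ∧ (y ∨ x) = 0 ∧ 3/5 = 0
¬(¬(z ⊃ z) ∧ (y ∨ x)) = ¬0 = 1
x ∨ x = 1/5 ∨ 1/5 = 1/5
z ⊃ z = 4/5 ⊃ 4/5 = 1
(x ∨ x) ⊃ (z ⊃ z) = 1/5 ⊃ 1 = 1
¬y = ¬3/5 = 2/5
((x ∨ x) ⊃ (z ⊃ z)) ⊃ ¬y = 1 ⊃ 2/5 = 2/5
x ⊃ z = 1/5 ⊃ 4/5 = 1
x ⊃ (x ⊃ z) = 1/5 ⊃ 1 = 1
(((x ∨ x) ⊃ (z ⊃ z)) ⊃ ¬y) ∧ (x ⊃ (x ⊃ z)) = 2/5 ∧ 1 = 2/5
¬(¬(z ⊃ z) ∧ (y ∨ x)) ≡ ((((x ∨ x) ⊃ (z ⊃ z)) ⊃ ¬y) ∧ (x ⊃ (x ⊃ z))) = 1 ≡ 2/5 = 2/5
(((¬y ∨ (y ∧ z)) ⊃ ((y ⊃ x) ∨ ((z ∨ z) ∧ x))) ⊃ ((z ∨ z) ∨ ¬¬(z ⊃ y))) ≡ (¬(¬(z ⊃ z) ∧ (y ∨ x)) ≡ ((((x ∨ x) ⊃ (z ⊃ z)) ⊃ ¬y) ∧ (x ⊃ (x ⊃ z)))) = 4/5 ≡ 2/5 = 3/5
((¬(z ⊃ (z ≡ y)) ∨ ((z ⊃ y) ∨ y)) ∨ ((((x ∧ x) ∨ (x ⊃ x)) ⊃ z) ∨ ((y ≡ x) ⊃ y))) ≡ ((((¬y ∨ (y ∧ z)) ⊃ ((y ⊃ x) ∨ ((z ∨ z) ∧ x))) ⊃ ((z ∨ z) ∨ ¬¬(z ⊃ y))) ≡ (¬(¬(z ⊃ z) ∧ (y ∨ x)) ≡ ((((x ∨ x) ⊃ (z ⊃ z)) ⊃ ¬y) ∧ (x ⊃ (x ⊃ z))))) = 1 ≡ 3/5 = 3/5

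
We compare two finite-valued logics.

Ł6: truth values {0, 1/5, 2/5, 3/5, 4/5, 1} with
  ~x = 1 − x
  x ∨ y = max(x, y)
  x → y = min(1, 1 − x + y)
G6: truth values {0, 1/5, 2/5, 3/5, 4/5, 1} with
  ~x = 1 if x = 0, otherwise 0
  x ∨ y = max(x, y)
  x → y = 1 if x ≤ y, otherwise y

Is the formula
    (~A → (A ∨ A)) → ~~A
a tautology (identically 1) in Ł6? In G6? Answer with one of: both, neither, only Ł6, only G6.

In Ł6: at A = 1/5 the value is 4/5 — not a tautology.
In G6: every assignment gives 1 — tautology.

only G6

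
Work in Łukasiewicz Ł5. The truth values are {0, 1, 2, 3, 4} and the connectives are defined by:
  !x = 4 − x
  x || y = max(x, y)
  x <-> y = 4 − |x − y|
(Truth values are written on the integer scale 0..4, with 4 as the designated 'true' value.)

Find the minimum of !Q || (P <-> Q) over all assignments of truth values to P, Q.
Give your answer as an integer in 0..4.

Take P = 0, Q = 4:
!Q = !4 = 0
P <-> Q = 0 <-> 4 = 0
!Q || (P <-> Q) = 0 || 0 = 0
No assignment yields a value below 0, so this is the minimum.

0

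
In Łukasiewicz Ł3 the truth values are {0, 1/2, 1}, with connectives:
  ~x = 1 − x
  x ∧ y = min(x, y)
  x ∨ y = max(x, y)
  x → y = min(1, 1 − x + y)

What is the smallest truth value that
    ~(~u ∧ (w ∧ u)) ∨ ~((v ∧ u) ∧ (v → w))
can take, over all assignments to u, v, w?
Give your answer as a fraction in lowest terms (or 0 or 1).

Take u = 1/2, v = 1/2, w = 1/2:
~u = ~1/2 = 1/2
w ∧ u = 1/2 ∧ 1/2 = 1/2
~u ∧ (w ∧ u) = 1/2 ∧ 1/2 = 1/2
~(~u ∧ (w ∧ u)) = ~1/2 = 1/2
v ∧ u = 1/2 ∧ 1/2 = 1/2
v → w = 1/2 → 1/2 = 1
(v ∧ u) ∧ (v → w) = 1/2 ∧ 1 = 1/2
~((v ∧ u) ∧ (v → w)) = ~1/2 = 1/2
~(~u ∧ (w ∧ u)) ∨ ~((v ∧ u) ∧ (v → w)) = 1/2 ∨ 1/2 = 1/2
No assignment yields a value below 1/2, so this is the minimum.

1/2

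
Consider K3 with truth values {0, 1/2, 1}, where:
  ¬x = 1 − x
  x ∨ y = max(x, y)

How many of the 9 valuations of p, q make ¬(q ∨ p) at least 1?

1

p = 0, q = 0 ↦ 1  ≥
p = 0, q = 1/2 ↦ 1/2  <
p = 0, q = 1 ↦ 0  <
p = 1/2, q = 0 ↦ 1/2  <
p = 1/2, q = 1/2 ↦ 1/2  <
p = 1/2, q = 1 ↦ 0  <
p = 1, q = 0 ↦ 0  <
p = 1, q = 1/2 ↦ 0  <
p = 1, q = 1 ↦ 0  <
So 1 of the 9 assignments meets the threshold.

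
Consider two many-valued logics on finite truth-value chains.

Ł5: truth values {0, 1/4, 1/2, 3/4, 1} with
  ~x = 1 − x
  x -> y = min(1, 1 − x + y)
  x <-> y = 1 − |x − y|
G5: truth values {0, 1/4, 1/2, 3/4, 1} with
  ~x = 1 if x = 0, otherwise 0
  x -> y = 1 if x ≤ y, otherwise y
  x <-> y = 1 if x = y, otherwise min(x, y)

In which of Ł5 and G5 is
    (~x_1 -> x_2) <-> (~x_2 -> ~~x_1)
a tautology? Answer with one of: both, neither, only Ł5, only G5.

only Ł5

In Ł5: every assignment gives 1 — tautology.
In G5: at x_1 = 0, x_2 = 1/4 the value is 1/4 — not a tautology.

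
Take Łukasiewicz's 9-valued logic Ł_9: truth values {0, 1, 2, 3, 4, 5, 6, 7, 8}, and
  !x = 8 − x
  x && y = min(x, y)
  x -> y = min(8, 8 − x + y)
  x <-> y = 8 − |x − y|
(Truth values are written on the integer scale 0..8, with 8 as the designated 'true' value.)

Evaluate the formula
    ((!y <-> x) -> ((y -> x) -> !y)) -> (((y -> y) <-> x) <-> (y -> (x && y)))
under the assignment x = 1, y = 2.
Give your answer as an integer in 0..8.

2

!y = !2 = 6
!y <-> x = 6 <-> 1 = 3
y -> x = 2 -> 1 = 7
!y = !2 = 6
(y -> x) -> !y = 7 -> 6 = 7
(!y <-> x) -> ((y -> x) -> !y) = 3 -> 7 = 8
y -> y = 2 -> 2 = 8
(y -> y) <-> x = 8 <-> 1 = 1
x && y = 1 && 2 = 1
y -> (x && y) = 2 -> 1 = 7
((y -> y) <-> x) <-> (y -> (x && y)) = 1 <-> 7 = 2
((!y <-> x) -> ((y -> x) -> !y)) -> (((y -> y) <-> x) <-> (y -> (x && y))) = 8 -> 2 = 2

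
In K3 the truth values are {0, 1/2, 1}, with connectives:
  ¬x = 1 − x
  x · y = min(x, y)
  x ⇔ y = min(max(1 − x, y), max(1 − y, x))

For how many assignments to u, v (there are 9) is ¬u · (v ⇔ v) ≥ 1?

2

u = 0, v = 0 ↦ 1  ≥
u = 0, v = 1/2 ↦ 1/2  <
u = 0, v = 1 ↦ 1  ≥
u = 1/2, v = 0 ↦ 1/2  <
u = 1/2, v = 1/2 ↦ 1/2  <
u = 1/2, v = 1 ↦ 1/2  <
u = 1, v = 0 ↦ 0  <
u = 1, v = 1/2 ↦ 0  <
u = 1, v = 1 ↦ 0  <
So 2 of the 9 assignments meet the threshold.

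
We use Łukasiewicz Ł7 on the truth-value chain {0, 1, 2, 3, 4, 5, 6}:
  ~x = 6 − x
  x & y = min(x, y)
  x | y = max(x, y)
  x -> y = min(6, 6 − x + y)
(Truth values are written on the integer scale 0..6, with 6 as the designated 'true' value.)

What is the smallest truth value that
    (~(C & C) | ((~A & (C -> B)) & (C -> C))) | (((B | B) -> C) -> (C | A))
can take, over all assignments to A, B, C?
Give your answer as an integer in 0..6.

3

Take A = 0, B = 0, C = 3:
C & C = 3 & 3 = 3
~(C & C) = ~3 = 3
~A = ~0 = 6
C -> B = 3 -> 0 = 3
~A & (C -> B) = 6 & 3 = 3
C -> C = 3 -> 3 = 6
(~A & (C -> B)) & (C -> C) = 3 & 6 = 3
~(C & C) | ((~A & (C -> B)) & (C -> C)) = 3 | 3 = 3
B | B = 0 | 0 = 0
(B | B) -> C = 0 -> 3 = 6
C | A = 3 | 0 = 3
((B | B) -> C) -> (C | A) = 6 -> 3 = 3
(~(C & C) | ((~A & (C -> B)) & (C -> C))) | (((B | B) -> C) -> (C | A)) = 3 | 3 = 3
No assignment yields a value below 3, so this is the minimum.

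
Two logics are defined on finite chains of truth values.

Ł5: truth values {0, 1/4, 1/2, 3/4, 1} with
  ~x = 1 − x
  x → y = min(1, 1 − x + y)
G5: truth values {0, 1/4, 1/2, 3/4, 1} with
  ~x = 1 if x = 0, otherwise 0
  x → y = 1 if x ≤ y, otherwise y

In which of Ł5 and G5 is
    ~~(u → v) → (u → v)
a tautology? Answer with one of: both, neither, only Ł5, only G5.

only Ł5

In Ł5: every assignment gives 1 — tautology.
In G5: at u = 1/2, v = 1/4 the value is 1/4 — not a tautology.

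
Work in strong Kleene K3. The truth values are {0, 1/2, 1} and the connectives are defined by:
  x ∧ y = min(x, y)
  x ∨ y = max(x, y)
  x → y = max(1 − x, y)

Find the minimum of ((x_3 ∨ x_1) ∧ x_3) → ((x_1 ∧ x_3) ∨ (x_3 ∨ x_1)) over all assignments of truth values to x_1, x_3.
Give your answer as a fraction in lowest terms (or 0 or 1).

Take x_1 = 0, x_3 = 1/2:
x_3 ∨ x_1 = 1/2 ∨ 0 = 1/2
(x_3 ∨ x_1) ∧ x_3 = 1/2 ∧ 1/2 = 1/2
x_1 ∧ x_3 = 0 ∧ 1/2 = 0
x_3 ∨ x_1 = 1/2 ∨ 0 = 1/2
(x_1 ∧ x_3) ∨ (x_3 ∨ x_1) = 0 ∨ 1/2 = 1/2
((x_3 ∨ x_1) ∧ x_3) → ((x_1 ∧ x_3) ∨ (x_3 ∨ x_1)) = 1/2 → 1/2 = 1/2
No assignment yields a value below 1/2, so this is the minimum.

1/2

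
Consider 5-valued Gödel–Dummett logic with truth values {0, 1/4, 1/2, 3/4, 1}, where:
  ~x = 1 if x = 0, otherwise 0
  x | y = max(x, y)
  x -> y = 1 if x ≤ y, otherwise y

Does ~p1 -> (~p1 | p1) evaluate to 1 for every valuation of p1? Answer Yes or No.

Yes

p1 = 0 ↦ 1
p1 = 1/4 ↦ 1
p1 = 1/2 ↦ 1
p1 = 3/4 ↦ 1
p1 = 1 ↦ 1
Every assignment gives a value ≥ 1.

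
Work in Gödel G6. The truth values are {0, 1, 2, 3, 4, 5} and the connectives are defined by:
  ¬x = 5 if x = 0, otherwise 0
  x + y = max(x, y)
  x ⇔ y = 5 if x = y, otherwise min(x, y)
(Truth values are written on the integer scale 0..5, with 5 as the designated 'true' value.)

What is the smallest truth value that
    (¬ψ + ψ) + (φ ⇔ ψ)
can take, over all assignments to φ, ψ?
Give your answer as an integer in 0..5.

1

Take φ = 0, ψ = 1:
¬ψ = ¬1 = 0
¬ψ + ψ = 0 + 1 = 1
φ ⇔ ψ = 0 ⇔ 1 = 0
(¬ψ + ψ) + (φ ⇔ ψ) = 1 + 0 = 1
No assignment yields a value below 1, so this is the minimum.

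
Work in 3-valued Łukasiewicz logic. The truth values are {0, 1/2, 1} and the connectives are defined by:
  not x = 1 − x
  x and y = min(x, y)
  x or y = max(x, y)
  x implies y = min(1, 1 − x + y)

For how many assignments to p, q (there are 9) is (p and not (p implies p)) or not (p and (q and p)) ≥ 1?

5

p = 0, q = 0 ↦ 1  ≥
p = 0, q = 1/2 ↦ 1  ≥
p = 0, q = 1 ↦ 1  ≥
p = 1/2, q = 0 ↦ 1  ≥
p = 1/2, q = 1/2 ↦ 1/2  <
p = 1/2, q = 1 ↦ 1/2  <
p = 1, q = 0 ↦ 1  ≥
p = 1, q = 1/2 ↦ 1/2  <
p = 1, q = 1 ↦ 0  <
So 5 of the 9 assignments meet the threshold.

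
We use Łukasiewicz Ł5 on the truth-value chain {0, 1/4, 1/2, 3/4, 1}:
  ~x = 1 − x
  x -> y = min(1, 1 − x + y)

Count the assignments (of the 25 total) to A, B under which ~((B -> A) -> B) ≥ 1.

value 1: 5 assignments (counts)
value 3/4: 4 assignments
value 1/2: 4 assignments
value 1/4: 3 assignments
value 0: 9 assignments
So 5 of the 25 assignments meet the threshold.

5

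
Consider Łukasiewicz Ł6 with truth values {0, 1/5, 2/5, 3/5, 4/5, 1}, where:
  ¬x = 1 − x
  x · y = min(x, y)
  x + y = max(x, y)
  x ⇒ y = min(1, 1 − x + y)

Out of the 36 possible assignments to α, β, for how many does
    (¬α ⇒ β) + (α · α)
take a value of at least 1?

value 1: 21 assignments (counts)
value 4/5: 5 assignments
value 3/5: 4 assignments
value 2/5: 3 assignments
value 1/5: 2 assignments
value 0: 1 assignment
So 21 of the 36 assignments meet the threshold.

21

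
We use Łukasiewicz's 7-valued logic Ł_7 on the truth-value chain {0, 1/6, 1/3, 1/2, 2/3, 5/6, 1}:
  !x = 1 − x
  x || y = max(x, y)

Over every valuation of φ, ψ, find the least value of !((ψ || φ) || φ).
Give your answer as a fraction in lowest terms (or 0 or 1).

Take φ = 0, ψ = 1:
ψ || φ = 1 || 0 = 1
(ψ || φ) || φ = 1 || 0 = 1
!((ψ || φ) || φ) = !1 = 0
No assignment yields a value below 0, so this is the minimum.

0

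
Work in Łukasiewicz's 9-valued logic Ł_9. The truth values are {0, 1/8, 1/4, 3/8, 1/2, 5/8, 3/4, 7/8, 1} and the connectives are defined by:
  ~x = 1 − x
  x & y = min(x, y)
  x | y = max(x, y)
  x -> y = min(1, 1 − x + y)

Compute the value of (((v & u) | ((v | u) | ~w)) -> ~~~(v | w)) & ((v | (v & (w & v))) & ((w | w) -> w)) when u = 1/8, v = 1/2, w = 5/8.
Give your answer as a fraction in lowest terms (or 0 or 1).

1/2

v & u = 1/2 & 1/8 = 1/8
v | u = 1/2 | 1/8 = 1/2
~w = ~5/8 = 3/8
(v | u) | ~w = 1/2 | 3/8 = 1/2
(v & u) | ((v | u) | ~w) = 1/8 | 1/2 = 1/2
v | w = 1/2 | 5/8 = 5/8
~(v | w) = ~5/8 = 3/8
~~(v | w) = ~3/8 = 5/8
~~~(v | w) = ~5/8 = 3/8
((v & u) | ((v | u) | ~w)) -> ~~~(v | w) = 1/2 -> 3/8 = 7/8
w & v = 5/8 & 1/2 = 1/2
v & (w & v) = 1/2 & 1/2 = 1/2
v | (v & (w & v)) = 1/2 | 1/2 = 1/2
w | w = 5/8 | 5/8 = 5/8
(w | w) -> w = 5/8 -> 5/8 = 1
(v | (v & (w & v))) & ((w | w) -> w) = 1/2 & 1 = 1/2
(((v & u) | ((v | u) | ~w)) -> ~~~(v | w)) & ((v | (v & (w & v))) & ((w | w) -> w)) = 7/8 & 1/2 = 1/2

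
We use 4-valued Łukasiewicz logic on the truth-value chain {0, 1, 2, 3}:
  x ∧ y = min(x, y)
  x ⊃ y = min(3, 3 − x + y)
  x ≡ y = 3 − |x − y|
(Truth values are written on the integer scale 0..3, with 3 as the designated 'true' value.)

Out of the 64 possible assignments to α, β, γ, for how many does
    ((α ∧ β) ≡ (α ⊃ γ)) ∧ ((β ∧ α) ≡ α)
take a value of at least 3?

3

value 3: 3 assignments (counts)
value 2: 15 assignments
value 1: 20 assignments
value 0: 26 assignments
So 3 of the 64 assignments meet the threshold.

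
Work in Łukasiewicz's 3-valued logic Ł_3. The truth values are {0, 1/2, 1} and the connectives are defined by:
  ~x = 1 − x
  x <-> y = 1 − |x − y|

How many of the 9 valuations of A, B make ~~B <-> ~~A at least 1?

A = 0, B = 0 ↦ 1  ≥
A = 0, B = 1/2 ↦ 1/2  <
A = 0, B = 1 ↦ 0  <
A = 1/2, B = 0 ↦ 1/2  <
A = 1/2, B = 1/2 ↦ 1  ≥
A = 1/2, B = 1 ↦ 1/2  <
A = 1, B = 0 ↦ 0  <
A = 1, B = 1/2 ↦ 1/2  <
A = 1, B = 1 ↦ 1  ≥
So 3 of the 9 assignments meet the threshold.

3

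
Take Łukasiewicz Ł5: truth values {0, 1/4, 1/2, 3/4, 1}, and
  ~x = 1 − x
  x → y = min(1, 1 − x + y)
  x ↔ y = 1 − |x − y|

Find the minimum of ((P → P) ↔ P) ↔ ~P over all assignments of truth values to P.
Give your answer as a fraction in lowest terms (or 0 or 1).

Take P = 0:
P → P = 0 → 0 = 1
(P → P) ↔ P = 1 ↔ 0 = 0
~P = ~0 = 1
((P → P) ↔ P) ↔ ~P = 0 ↔ 1 = 0
No assignment yields a value below 0, so this is the minimum.

0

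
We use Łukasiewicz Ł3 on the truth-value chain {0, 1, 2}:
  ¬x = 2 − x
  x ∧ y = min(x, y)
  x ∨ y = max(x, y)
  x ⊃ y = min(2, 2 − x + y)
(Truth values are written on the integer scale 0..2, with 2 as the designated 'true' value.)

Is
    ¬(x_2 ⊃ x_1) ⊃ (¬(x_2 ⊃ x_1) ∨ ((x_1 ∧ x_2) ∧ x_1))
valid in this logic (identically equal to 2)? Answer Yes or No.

x_1 = 0, x_2 = 0 ↦ 2
x_1 = 0, x_2 = 1 ↦ 2
x_1 = 0, x_2 = 2 ↦ 2
x_1 = 1, x_2 = 0 ↦ 2
x_1 = 1, x_2 = 1 ↦ 2
x_1 = 1, x_2 = 2 ↦ 2
x_1 = 2, x_2 = 0 ↦ 2
x_1 = 2, x_2 = 1 ↦ 2
x_1 = 2, x_2 = 2 ↦ 2
Every assignment gives a value ≥ 2.

Yes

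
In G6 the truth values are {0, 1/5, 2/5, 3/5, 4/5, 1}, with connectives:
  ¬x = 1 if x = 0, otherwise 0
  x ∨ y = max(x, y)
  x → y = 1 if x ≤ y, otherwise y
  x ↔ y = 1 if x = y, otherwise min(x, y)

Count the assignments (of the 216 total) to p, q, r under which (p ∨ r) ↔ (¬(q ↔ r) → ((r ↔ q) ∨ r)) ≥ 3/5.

151

value 1: 76 assignments (counts)
value 4/5: 42 assignments (counts)
value 3/5: 33 assignments (counts)
value 2/5: 24 assignments
value 1/5: 15 assignments
value 0: 26 assignments
So 151 of the 216 assignments meet the threshold.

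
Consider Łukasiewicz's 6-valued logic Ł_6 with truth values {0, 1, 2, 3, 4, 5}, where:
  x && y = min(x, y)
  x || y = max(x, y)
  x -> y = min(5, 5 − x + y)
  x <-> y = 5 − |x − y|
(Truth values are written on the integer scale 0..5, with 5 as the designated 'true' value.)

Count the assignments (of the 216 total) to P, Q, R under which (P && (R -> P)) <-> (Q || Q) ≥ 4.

96

value 5: 36 assignments (counts)
value 4: 60 assignments (counts)
value 3: 48 assignments
value 2: 36 assignments
value 1: 24 assignments
value 0: 12 assignments
So 96 of the 216 assignments meet the threshold.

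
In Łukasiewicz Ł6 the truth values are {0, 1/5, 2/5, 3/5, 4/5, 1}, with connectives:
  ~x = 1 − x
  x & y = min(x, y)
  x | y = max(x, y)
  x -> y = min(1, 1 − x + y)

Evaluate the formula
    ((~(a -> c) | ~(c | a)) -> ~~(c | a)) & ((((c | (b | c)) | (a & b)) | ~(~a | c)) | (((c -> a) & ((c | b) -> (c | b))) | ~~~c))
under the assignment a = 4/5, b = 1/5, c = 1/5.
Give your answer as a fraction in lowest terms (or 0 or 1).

a -> c = 4/5 -> 1/5 = 2/5
~(a -> c) = ~2/5 = 3/5
c | a = 1/5 | 4/5 = 4/5
~(c | a) = ~4/5 = 1/5
~(a -> c) | ~(c | a) = 3/5 | 1/5 = 3/5
c | a = 1/5 | 4/5 = 4/5
~(c | a) = ~4/5 = 1/5
~~(c | a) = ~1/5 = 4/5
(~(a -> c) | ~(c | a)) -> ~~(c | a) = 3/5 -> 4/5 = 1
b | c = 1/5 | 1/5 = 1/5
c | (b | c) = 1/5 | 1/5 = 1/5
a & b = 4/5 & 1/5 = 1/5
(c | (b | c)) | (a & b) = 1/5 | 1/5 = 1/5
~a = ~4/5 = 1/5
~a | c = 1/5 | 1/5 = 1/5
~(~a | c) = ~1/5 = 4/5
((c | (b | c)) | (a & b)) | ~(~a | c) = 1/5 | 4/5 = 4/5
c -> a = 1/5 -> 4/5 = 1
c | b = 1/5 | 1/5 = 1/5
c | b = 1/5 | 1/5 = 1/5
(c | b) -> (c | b) = 1/5 -> 1/5 = 1
(c -> a) & ((c | b) -> (c | b)) = 1 & 1 = 1
~c = ~1/5 = 4/5
~~c = ~4/5 = 1/5
~~~c = ~1/5 = 4/5
((c -> a) & ((c | b) -> (c | b))) | ~~~c = 1 | 4/5 = 1
(((c | (b | c)) | (a & b)) | ~(~a | c)) | (((c -> a) & ((c | b) -> (c | b))) | ~~~c) = 4/5 | 1 = 1
((~(a -> c) | ~(c | a)) -> ~~(c | a)) & ((((c | (b | c)) | (a & b)) | ~(~a | c)) | (((c -> a) & ((c | b) -> (c | b))) | ~~~c)) = 1 & 1 = 1

1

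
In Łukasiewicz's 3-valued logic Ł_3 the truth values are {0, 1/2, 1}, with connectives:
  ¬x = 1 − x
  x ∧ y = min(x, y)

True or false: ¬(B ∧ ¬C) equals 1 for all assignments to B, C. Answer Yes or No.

No

Counterexample: take B = 1/2, C = 0.
¬C = ¬0 = 1
B ∧ ¬C = 1/2 ∧ 1 = 1/2
¬(B ∧ ¬C) = ¬1/2 = 1/2
This gives 1/2 ≠ 1.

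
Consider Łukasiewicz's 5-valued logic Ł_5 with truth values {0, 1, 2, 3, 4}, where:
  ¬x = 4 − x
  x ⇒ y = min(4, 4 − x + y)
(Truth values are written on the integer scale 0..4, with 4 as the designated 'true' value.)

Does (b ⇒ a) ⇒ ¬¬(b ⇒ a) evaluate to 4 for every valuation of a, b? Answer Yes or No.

Yes

At a = 3, b = 0, for instance:
b ⇒ a = 0 ⇒ 3 = 4
¬(b ⇒ a) = ¬4 = 0
¬¬(b ⇒ a) = ¬0 = 4
(b ⇒ a) ⇒ ¬¬(b ⇒ a) = 4 ⇒ 4 = 4
and checking the remaining 24 assignments likewise gives ≥ 4 in every case.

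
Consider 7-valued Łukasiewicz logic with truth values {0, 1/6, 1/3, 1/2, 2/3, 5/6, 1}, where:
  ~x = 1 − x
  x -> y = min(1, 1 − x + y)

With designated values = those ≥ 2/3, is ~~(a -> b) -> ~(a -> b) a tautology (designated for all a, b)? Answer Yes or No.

Counterexample: take a = 0, b = 0.
a -> b = 0 -> 0 = 1
~(a -> b) = ~1 = 0
~~(a -> b) = ~0 = 1
~(a -> b) = ~1 = 0
~~(a -> b) -> ~(a -> b) = 1 -> 0 = 0
This gives 0, which is below 2/3.

No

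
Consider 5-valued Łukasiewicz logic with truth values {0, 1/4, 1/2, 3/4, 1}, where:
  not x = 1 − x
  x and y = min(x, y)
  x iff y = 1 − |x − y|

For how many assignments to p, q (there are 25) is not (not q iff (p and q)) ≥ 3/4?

value 1: 6 assignments (counts)
value 3/4: 2 assignments (counts)
value 1/2: 8 assignments
value 1/4: 4 assignments
value 0: 5 assignments
So 8 of the 25 assignments meet the threshold.

8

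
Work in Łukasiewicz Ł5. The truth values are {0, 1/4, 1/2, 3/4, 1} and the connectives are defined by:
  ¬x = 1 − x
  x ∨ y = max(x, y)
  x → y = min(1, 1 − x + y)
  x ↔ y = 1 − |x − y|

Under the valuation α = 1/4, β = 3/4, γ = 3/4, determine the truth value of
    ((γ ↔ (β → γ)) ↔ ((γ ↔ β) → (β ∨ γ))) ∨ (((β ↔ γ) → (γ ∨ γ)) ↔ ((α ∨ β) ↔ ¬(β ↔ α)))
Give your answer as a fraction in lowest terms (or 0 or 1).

1

β → γ = 3/4 → 3/4 = 1
γ ↔ (β → γ) = 3/4 ↔ 1 = 3/4
γ ↔ β = 3/4 ↔ 3/4 = 1
β ∨ γ = 3/4 ∨ 3/4 = 3/4
(γ ↔ β) → (β ∨ γ) = 1 → 3/4 = 3/4
(γ ↔ (β → γ)) ↔ ((γ ↔ β) → (β ∨ γ)) = 3/4 ↔ 3/4 = 1
β ↔ γ = 3/4 ↔ 3/4 = 1
γ ∨ γ = 3/4 ∨ 3/4 = 3/4
(β ↔ γ) → (γ ∨ γ) = 1 → 3/4 = 3/4
α ∨ β = 1/4 ∨ 3/4 = 3/4
β ↔ α = 3/4 ↔ 1/4 = 1/2
¬(β ↔ α) = ¬1/2 = 1/2
(α ∨ β) ↔ ¬(β ↔ α) = 3/4 ↔ 1/2 = 3/4
((β ↔ γ) → (γ ∨ γ)) ↔ ((α ∨ β) ↔ ¬(β ↔ α)) = 3/4 ↔ 3/4 = 1
((γ ↔ (β → γ)) ↔ ((γ ↔ β) → (β ∨ γ))) ∨ (((β ↔ γ) → (γ ∨ γ)) ↔ ((α ∨ β) ↔ ¬(β ↔ α))) = 1 ∨ 1 = 1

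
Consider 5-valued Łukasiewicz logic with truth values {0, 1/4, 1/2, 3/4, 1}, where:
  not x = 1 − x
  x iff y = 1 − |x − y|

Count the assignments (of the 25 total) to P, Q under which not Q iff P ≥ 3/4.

value 1: 5 assignments (counts)
value 3/4: 8 assignments (counts)
value 1/2: 6 assignments
value 1/4: 4 assignments
value 0: 2 assignments
So 13 of the 25 assignments meet the threshold.

13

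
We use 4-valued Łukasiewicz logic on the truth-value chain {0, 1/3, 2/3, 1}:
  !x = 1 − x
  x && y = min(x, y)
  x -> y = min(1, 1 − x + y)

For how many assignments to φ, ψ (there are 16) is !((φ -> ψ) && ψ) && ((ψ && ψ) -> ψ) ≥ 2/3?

φ = 0, ψ = 0 ↦ 1  ≥
φ = 0, ψ = 1/3 ↦ 2/3  ≥
φ = 0, ψ = 2/3 ↦ 1/3  <
φ = 0, ψ = 1 ↦ 0  <
φ = 1/3, ψ = 0 ↦ 1  ≥
φ = 1/3, ψ = 1/3 ↦ 2/3  ≥
φ = 1/3, ψ = 2/3 ↦ 1/3  <
φ = 1/3, ψ = 1 ↦ 0  <
φ = 2/3, ψ = 0 ↦ 1  ≥
φ = 2/3, ψ = 1/3 ↦ 2/3  ≥
φ = 2/3, ψ = 2/3 ↦ 1/3  <
φ = 2/3, ψ = 1 ↦ 0  <
φ = 1, ψ = 0 ↦ 1  ≥
φ = 1, ψ = 1/3 ↦ 2/3  ≥
φ = 1, ψ = 2/3 ↦ 1/3  <
φ = 1, ψ = 1 ↦ 0  <
So 8 of the 16 assignments meet the threshold.

8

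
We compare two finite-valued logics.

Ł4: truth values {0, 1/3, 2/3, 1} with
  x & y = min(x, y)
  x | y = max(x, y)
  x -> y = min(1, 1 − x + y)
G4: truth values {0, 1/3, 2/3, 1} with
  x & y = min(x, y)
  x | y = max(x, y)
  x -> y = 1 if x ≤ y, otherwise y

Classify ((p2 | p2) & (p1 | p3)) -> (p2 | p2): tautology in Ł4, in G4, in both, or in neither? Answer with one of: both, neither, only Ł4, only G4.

both

In Ł4: every assignment gives 1 — tautology.
In G4: every assignment gives 1 — tautology.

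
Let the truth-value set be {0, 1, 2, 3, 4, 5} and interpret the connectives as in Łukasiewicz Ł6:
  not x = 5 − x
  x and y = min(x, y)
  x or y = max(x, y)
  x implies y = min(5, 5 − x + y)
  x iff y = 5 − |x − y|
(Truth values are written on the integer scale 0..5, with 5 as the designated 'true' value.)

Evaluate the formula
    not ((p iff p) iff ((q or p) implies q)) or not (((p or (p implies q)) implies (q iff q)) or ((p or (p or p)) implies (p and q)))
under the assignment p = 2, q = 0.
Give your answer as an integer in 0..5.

2

p iff p = 2 iff 2 = 5
q or p = 0 or 2 = 2
(q or p) implies q = 2 implies 0 = 3
(p iff p) iff ((q or p) implies q) = 5 iff 3 = 3
not ((p iff p) iff ((q or p) implies q)) = not 3 = 2
p implies q = 2 implies 0 = 3
p or (p implies q) = 2 or 3 = 3
q iff q = 0 iff 0 = 5
(p or (p implies q)) implies (q iff q) = 3 implies 5 = 5
p or p = 2 or 2 = 2
p or (p or p) = 2 or 2 = 2
p and q = 2 and 0 = 0
(p or (p or p)) implies (p and q) = 2 implies 0 = 3
((p or (p implies q)) implies (q iff q)) or ((p or (p or p)) implies (p and q)) = 5 or 3 = 5
not (((p or (p implies q)) implies (q iff q)) or ((p or (p or p)) implies (p and q))) = not 5 = 0
not ((p iff p) iff ((q or p) implies q)) or not (((p or (p implies q)) implies (q iff q)) or ((p or (p or p)) implies (p and q))) = 2 or 0 = 2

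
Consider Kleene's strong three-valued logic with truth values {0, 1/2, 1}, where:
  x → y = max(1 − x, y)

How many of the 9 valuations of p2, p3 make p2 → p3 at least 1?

p2 = 0, p3 = 0 ↦ 1  ≥
p2 = 0, p3 = 1/2 ↦ 1  ≥
p2 = 0, p3 = 1 ↦ 1  ≥
p2 = 1/2, p3 = 0 ↦ 1/2  <
p2 = 1/2, p3 = 1/2 ↦ 1/2  <
p2 = 1/2, p3 = 1 ↦ 1  ≥
p2 = 1, p3 = 0 ↦ 0  <
p2 = 1, p3 = 1/2 ↦ 1/2  <
p2 = 1, p3 = 1 ↦ 1  ≥
So 5 of the 9 assignments meet the threshold.

5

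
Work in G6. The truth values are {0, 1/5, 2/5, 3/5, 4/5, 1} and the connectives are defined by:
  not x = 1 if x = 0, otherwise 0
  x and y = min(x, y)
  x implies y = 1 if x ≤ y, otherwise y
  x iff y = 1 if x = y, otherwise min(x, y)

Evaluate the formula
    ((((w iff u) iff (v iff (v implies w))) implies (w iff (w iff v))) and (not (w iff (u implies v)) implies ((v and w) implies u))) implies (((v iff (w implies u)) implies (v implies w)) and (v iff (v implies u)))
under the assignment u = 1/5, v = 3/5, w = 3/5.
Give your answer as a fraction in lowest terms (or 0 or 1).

1/5

w iff u = 3/5 iff 1/5 = 1/5
v implies w = 3/5 implies 3/5 = 1
v iff (v implies w) = 3/5 iff 1 = 3/5
(w iff u) iff (v iff (v implies w)) = 1/5 iff 3/5 = 1/5
w iff v = 3/5 iff 3/5 = 1
w iff (w iff v) = 3/5 iff 1 = 3/5
((w iff u) iff (v iff (v implies w))) implies (w iff (w iff v)) = 1/5 implies 3/5 = 1
u implies v = 1/5 implies 3/5 = 1
w iff (u implies v) = 3/5 iff 1 = 3/5
not (w iff (u implies v)) = not 3/5 = 0
v and w = 3/5 and 3/5 = 3/5
(v and w) implies u = 3/5 implies 1/5 = 1/5
not (w iff (u implies v)) implies ((v and w) implies u) = 0 implies 1/5 = 1
(((w iff u) iff (v iff (v implies w))) implies (w iff (w iff v))) and (not (w iff (u implies v)) implies ((v and w) implies u)) = 1 and 1 = 1
w implies u = 3/5 implies 1/5 = 1/5
v iff (w implies u) = 3/5 iff 1/5 = 1/5
v implies w = 3/5 implies 3/5 = 1
(v iff (w implies u)) implies (v implies w) = 1/5 implies 1 = 1
v implies u = 3/5 implies 1/5 = 1/5
v iff (v implies u) = 3/5 iff 1/5 = 1/5
((v iff (w implies u)) implies (v implies w)) and (v iff (v implies u)) = 1 and 1/5 = 1/5
((((w iff u) iff (v iff (v implies w))) implies (w iff (w iff v))) and (not (w iff (u implies v)) implies ((v and w) implies u))) implies (((v iff (w implies u)) implies (v implies w)) and (v iff (v implies u))) = 1 implies 1/5 = 1/5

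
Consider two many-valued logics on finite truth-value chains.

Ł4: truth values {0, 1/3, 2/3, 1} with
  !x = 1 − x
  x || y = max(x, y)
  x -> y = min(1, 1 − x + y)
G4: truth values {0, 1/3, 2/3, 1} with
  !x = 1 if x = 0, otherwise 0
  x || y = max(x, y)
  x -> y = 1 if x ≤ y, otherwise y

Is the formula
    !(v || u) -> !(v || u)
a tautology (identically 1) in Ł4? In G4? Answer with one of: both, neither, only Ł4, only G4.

In Ł4: every assignment gives 1 — tautology.
In G4: every assignment gives 1 — tautology.

both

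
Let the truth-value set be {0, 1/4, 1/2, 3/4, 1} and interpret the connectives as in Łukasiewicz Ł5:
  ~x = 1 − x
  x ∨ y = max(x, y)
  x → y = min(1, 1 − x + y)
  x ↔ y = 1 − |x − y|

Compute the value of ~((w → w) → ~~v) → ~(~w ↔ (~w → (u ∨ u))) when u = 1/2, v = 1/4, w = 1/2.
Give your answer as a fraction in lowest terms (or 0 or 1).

w → w = 1/2 → 1/2 = 1
~v = ~1/4 = 3/4
~~v = ~3/4 = 1/4
(w → w) → ~~v = 1 → 1/4 = 1/4
~((w → w) → ~~v) = ~1/4 = 3/4
~w = ~1/2 = 1/2
~w = ~1/2 = 1/2
u ∨ u = 1/2 ∨ 1/2 = 1/2
~w → (u ∨ u) = 1/2 → 1/2 = 1
~w ↔ (~w → (u ∨ u)) = 1/2 ↔ 1 = 1/2
~(~w ↔ (~w → (u ∨ u))) = ~1/2 = 1/2
~((w → w) → ~~v) → ~(~w ↔ (~w → (u ∨ u))) = 3/4 → 1/2 = 3/4

3/4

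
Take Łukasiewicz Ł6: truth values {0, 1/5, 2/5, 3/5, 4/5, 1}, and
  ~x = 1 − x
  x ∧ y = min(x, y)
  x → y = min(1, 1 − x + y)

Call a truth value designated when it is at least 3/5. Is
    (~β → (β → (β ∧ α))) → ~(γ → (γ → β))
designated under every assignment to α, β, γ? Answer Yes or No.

No

Counterexample: take α = 0, β = 0, γ = 0.
~β = ~0 = 1
β ∧ α = 0 ∧ 0 = 0
β → (β ∧ α) = 0 → 0 = 1
~β → (β → (β ∧ α)) = 1 → 1 = 1
γ → β = 0 → 0 = 1
γ → (γ → β) = 0 → 1 = 1
~(γ → (γ → β)) = ~1 = 0
(~β → (β → (β ∧ α))) → ~(γ → (γ → β)) = 1 → 0 = 0
This gives 0, which is below 3/5.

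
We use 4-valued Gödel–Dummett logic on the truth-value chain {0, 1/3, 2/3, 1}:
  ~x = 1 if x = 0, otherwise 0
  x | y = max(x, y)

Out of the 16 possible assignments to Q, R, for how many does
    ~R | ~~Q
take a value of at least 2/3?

Q = 0, R = 0 ↦ 1  ≥
Q = 0, R = 1/3 ↦ 0  <
Q = 0, R = 2/3 ↦ 0  <
Q = 0, R = 1 ↦ 0  <
Q = 1/3, R = 0 ↦ 1  ≥
Q = 1/3, R = 1/3 ↦ 1  ≥
Q = 1/3, R = 2/3 ↦ 1  ≥
Q = 1/3, R = 1 ↦ 1  ≥
Q = 2/3, R = 0 ↦ 1  ≥
Q = 2/3, R = 1/3 ↦ 1  ≥
Q = 2/3, R = 2/3 ↦ 1  ≥
Q = 2/3, R = 1 ↦ 1  ≥
Q = 1, R = 0 ↦ 1  ≥
Q = 1, R = 1/3 ↦ 1  ≥
Q = 1, R = 2/3 ↦ 1  ≥
Q = 1, R = 1 ↦ 1  ≥
So 13 of the 16 assignments meet the threshold.

13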